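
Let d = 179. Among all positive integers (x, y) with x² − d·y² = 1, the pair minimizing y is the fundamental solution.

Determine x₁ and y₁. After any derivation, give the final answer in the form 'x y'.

4190210 313191

√179 = [13; 2,1,1,1,3,…,1,2,26, …], period ℓ=14 (even) → k=13
a_0=13:  p_0=13·1+0=13,  q_0=13·0+1=1
a_1=2:  p_1=2·13+1=27,  q_1=2·1+0=2
…
a_3=1:  p_3=1·40+27=67,  q_3=1·3+2=5
a_4=1:  p_4=1·67+40=107,  q_4=1·5+3=8
a_5=3:  p_5=3·107+67=388,  q_5=3·8+5=29
a_6=5:  p_6=5·388+107=2047,  q_6=5·29+8=153
a_7=13:  p_7=13·2047+388=26999,  q_7=13·153+29=2018
a_8=5:  p_8=5·26999+2047=137042,  q_8=5·2018+153=10243
a_9=3:  p_9=3·137042+26999=438125,  q_9=3·10243+2018=32747
a_10=1:  p_10=1·438125+137042=575167,  q_10=1·32747+10243=42990
…
a_12=1:  p_12=1·1013292+575167=1588459,  q_12=1·75737+42990=118727
a_13=2:  p_13=2·1588459+1013292=4190210,  q_13=2·118727+75737=313191
(x₁, y₁) = (4190210, 313191);  4190210² − 179·313191² = 1 ✓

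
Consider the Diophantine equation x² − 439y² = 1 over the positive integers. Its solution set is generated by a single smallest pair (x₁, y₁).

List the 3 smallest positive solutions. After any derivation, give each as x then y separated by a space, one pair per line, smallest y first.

√439 → a₀=20, period (1,19,1,40); ℓ=4 even so k=3
i=0: a=20 ⇒ p=20, q=1
…
i=2: a=19 ⇒ p=419, q=20
i=3: a=1 ⇒ p=440, q=21
(x₁, y₁) = (440, 21);  440² − 439·21² = 1 ✓
(440+21√439)^2 = 387199 + 18480√439
(440+21√439)^3 = 340734680 + 16262379√439

440 21
387199 18480
340734680 16262379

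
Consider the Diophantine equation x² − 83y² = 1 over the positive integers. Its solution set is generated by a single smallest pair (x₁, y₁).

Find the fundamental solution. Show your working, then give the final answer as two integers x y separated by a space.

82 9

d=83: √d = [9; 9,18] (ℓ=2, even), read p_1/q_1
step 0: (9, 1)  from 9·(1,0) + (0,1)
step 1: (82, 9)  from 9·(9,1) + (1,0)
(x₁, y₁) = (82, 9);  82² − 83·9² = 1 ✓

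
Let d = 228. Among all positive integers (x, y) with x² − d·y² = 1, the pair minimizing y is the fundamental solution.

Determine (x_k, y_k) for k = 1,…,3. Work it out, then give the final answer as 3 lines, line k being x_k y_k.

d=228: √d = [15; 10,30] (ℓ=2, even), read p_1/q_1
step 0: (15, 1)  from 15·(1,0) + (0,1)
step 1: (151, 10)  from 10·(15,1) + (1,0)
(x₁, y₁) = (151, 10);  151² − 228·10² = 1 ✓
n=2: (151,10)∘(151,10) = (151·151+228·10·10, 151·10+10·151) = (45601,3020)
n=3: (45601,3020)∘(151,10) = (151·45601+228·10·3020, 151·3020+10·45601) = (13771351,912030)

151 10
45601 3020
13771351 912030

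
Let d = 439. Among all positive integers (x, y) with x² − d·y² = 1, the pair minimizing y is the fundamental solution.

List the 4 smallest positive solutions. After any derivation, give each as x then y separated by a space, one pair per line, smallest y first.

√439 → a₀=20, period (1,19,1,40); ℓ=4 even so k=3
i=0: a=20 ⇒ p=20, q=1
i=1: a=1 ⇒ p=21, q=1
i=2: a=19 ⇒ p=419, q=20
i=3: a=1 ⇒ p=440, q=21
(x₁, y₁) = (440, 21);  440² − 439·21² = 1 ✓
(x_2, y_2) = (440·440 + 439·21·21, 440·21 + 21·440) = (387199, 18480)
(x_3, y_3) = (440·387199 + 439·21·18480, 440·18480 + 21·387199) = (340734680, 16262379)
(x_4, y_4) = (440·340734680 + 439·21·16262379, 440·16262379 + 21·340734680) = (299846131201, 14310875040)

440 21
387199 18480
340734680 16262379
299846131201 14310875040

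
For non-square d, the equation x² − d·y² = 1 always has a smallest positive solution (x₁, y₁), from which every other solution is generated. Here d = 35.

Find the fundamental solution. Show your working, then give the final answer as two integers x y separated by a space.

√35 = [5; 1,10, …], period ℓ=2 (even) → k=1
a_0=5:  p_0=5·1+0=5,  q_0=5·0+1=1
a_1=1:  p_1=1·5+1=6,  q_1=1·1+0=1
→ (6, 1).  Check: 6²=36, 35·1²=35, difference 1.

6 1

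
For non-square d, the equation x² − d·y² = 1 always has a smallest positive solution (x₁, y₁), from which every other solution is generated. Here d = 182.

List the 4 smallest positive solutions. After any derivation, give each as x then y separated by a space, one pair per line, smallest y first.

27 2
1457 108
78651 5830
4245697 314712

√182 → a₀=13, period (2,26); ℓ=2 even so k=1
a_0=13:  p_0=13·1+0=13,  q_0=13·0+1=1
a_1=2:  p_1=2·13+1=27,  q_1=2·1+0=2
(x₁, y₁) = (27, 2);  27² − 182·2² = 1 ✓
k=2:  x_2 = 27·27+182·2·2 = 1457,  y_2 = 27·2+2·27 = 108
k=3:  x_3 = 27·1457+182·2·108 = 78651,  y_3 = 27·108+2·1457 = 5830
k=4:  x_4 = 27·78651+182·2·5830 = 4245697,  y_4 = 27·5830+2·78651 = 314712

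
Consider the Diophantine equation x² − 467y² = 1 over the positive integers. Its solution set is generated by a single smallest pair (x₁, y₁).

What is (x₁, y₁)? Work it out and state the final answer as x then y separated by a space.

1625626 75225

√467 → a₀=21, period (1,1,1,1,3,…,1,1,42); ℓ=14 even so k=13
a_0=21:  p_0=21·1+0=21,  q_0=21·0+1=1
…
a_4=1:  p_4=1·65+43=108,  q_4=1·3+2=5
…
a_6=3:  p_6=3·389+108=1275,  q_6=3·18+5=59
…
a_8=3:  p_8=3·27164+1275=82767,  q_8=3·1257+59=3830
…
a_10=1:  p_10=1·275465+82767=358232,  q_10=1·12747+3830=16577
…
a_12=1:  p_12=1·633697+358232=991929,  q_12=1·29324+16577=45901
a_13=1:  p_13=1·991929+633697=1625626,  q_13=1·45901+29324=75225
(x₁, y₁) = (1625626, 75225);  1625626² − 467·75225² = 1 ✓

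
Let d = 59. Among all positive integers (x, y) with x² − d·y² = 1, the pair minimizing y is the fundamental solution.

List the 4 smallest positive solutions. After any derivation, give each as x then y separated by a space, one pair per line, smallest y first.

d=59: √d = [7; 1,2,7,2,1,14] (ℓ=6, even), read p_5/q_5
k=0  a_k=7  p_k/q_k = 7/1
k=1  a_k=1  p_k/q_k = 8/1
k=2  a_k=2  p_k/q_k = 23/3
k=3  a_k=7  p_k/q_k = 169/22
k=4  a_k=2  p_k/q_k = 361/47
k=5  a_k=1  p_k/q_k = 530/69
fundamental: x₁=530, y₁=69  (since 280900 − 59·4761 = 1)
n=2: (530,69)∘(530,69) = (530·530+59·69·69, 530·69+69·530) = (561799,73140)
n=3: (561799,73140)∘(530,69) = (530·561799+59·69·73140, 530·73140+69·561799) = (595506410,77528331)
n=4: (595506410,77528331)∘(530,69) = (530·595506410+59·69·77528331, 530·77528331+69·595506410) = (631236232801,82179957720)

530 69
561799 73140
595506410 77528331
631236232801 82179957720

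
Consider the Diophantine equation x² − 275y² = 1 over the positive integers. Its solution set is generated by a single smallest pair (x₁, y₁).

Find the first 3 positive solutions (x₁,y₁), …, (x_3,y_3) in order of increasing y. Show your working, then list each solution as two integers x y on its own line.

199 12
79201 4776
31521799 1900836

d=275: √d = [16; 1,1,2,1,1,32] (ℓ=6, even), read p_5/q_5
step 0: (16, 1)  from 16·(1,0) + (0,1)
…
step 2: (33, 2)  from 1·(17,1) + (16,1)
step 3: (83, 5)  from 2·(33,2) + (17,1)
step 4: (116, 7)  from 1·(83,5) + (33,2)
step 5: (199, 12)  from 1·(116,7) + (83,5)
→ (199, 12).  Check: 199²=39601, 275·12²=39600, difference 1.
(x_2, y_2) = (199·199 + 275·12·12, 199·12 + 12·199) = (79201, 4776)
(x_3, y_3) = (199·79201 + 275·12·4776, 199·4776 + 12·79201) = (31521799, 1900836)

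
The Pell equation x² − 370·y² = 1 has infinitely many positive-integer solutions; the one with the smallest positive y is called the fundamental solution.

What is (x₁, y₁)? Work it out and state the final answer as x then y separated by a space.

√370 = [19; 4,4,38, …], period ℓ=3 (odd) → k=5
k=0  a_k=19  p_k/q_k = 19/1
…
k=2  a_k=4  p_k/q_k = 327/17
k=3  a_k=38  p_k/q_k = 12503/650
k=4  a_k=4  p_k/q_k = 50339/2617
k=5  a_k=4  p_k/q_k = 213859/11118
→ (213859, 11118).  Check: 213859²=45735671881, 370·11118²=45735671880, difference 1.

213859 11118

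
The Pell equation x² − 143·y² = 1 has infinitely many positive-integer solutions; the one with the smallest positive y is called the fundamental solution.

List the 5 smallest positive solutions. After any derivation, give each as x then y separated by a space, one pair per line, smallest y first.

12 1
287 24
6876 575
164737 13776
3946812 330049

[11; 1,22] for √143; ℓ=2 ⇒ convergent index 1
i=0: a=11 ⇒ p=11, q=1
i=1: a=1 ⇒ p=12, q=1
→ (12, 1).  Check: 12²=144, 143·1²=143, difference 1.
(x_2, y_2) = (12·12 + 143·1·1, 12·1 + 1·12) = (287, 24)
(x_3, y_3) = (12·287 + 143·1·24, 12·24 + 1·287) = (6876, 575)
(x_4, y_4) = (12·6876 + 143·1·575, 12·575 + 1·6876) = (164737, 13776)
(x_5, y_5) = (12·164737 + 143·1·13776, 12·13776 + 1·164737) = (3946812, 330049)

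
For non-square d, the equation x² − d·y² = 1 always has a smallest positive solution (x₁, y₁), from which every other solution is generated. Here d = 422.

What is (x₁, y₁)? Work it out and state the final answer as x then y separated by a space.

[20; 1,1,5,2,1,…,1,1,40] for √422; ℓ=14 ⇒ convergent index 13
a_0=20:  p_0=20·1+0=20,  q_0=20·0+1=1
…
a_3=5:  p_3=5·41+21=226,  q_3=5·2+1=11
…
a_6=3:  p_6=3·719+493=2650,  q_6=3·35+24=129
a_7=20:  p_7=20·2650+719=53719,  q_7=20·129+35=2615
a_8=3:  p_8=3·53719+2650=163807,  q_8=3·2615+129=7974
a_9=1:  p_9=1·163807+53719=217526,  q_9=1·7974+2615=10589
a_10=2:  p_10=2·217526+163807=598859,  q_10=2·10589+7974=29152
a_11=5:  p_11=5·598859+217526=3211821,  q_11=5·29152+10589=156349
a_12=1:  p_12=1·3211821+598859=3810680,  q_12=1·156349+29152=185501
a_13=1:  p_13=1·3810680+3211821=7022501,  q_13=1·185501+156349=341850
fundamental: x₁=7022501, y₁=341850  (since 49315520295001 − 422·116861422500 = 1)

7022501 341850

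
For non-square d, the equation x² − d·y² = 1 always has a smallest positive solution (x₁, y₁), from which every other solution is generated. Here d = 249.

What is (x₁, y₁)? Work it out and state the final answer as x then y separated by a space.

8553815 542076

√249 → a₀=15, period (1,3,1,1,5,…,3,1,30); ℓ=16 even so k=15
a_0=15:  p_0=15·1+0=15,  q_0=15·0+1=1
…
a_2=3:  p_2=3·16+15=63,  q_2=3·1+1=4
a_3=1:  p_3=1·63+16=79,  q_3=1·4+1=5
a_4=1:  p_4=1·79+63=142,  q_4=1·5+4=9
a_5=5:  p_5=5·142+79=789,  q_5=5·9+5=50
a_6=1:  p_6=1·789+142=931,  q_6=1·50+9=59
a_7=3:  p_7=3·931+789=3582,  q_7=3·59+50=227
a_8=10:  p_8=10·3582+931=36751,  q_8=10·227+59=2329
a_9=3:  p_9=3·36751+3582=113835,  q_9=3·2329+227=7214
a_10=1:  p_10=1·113835+36751=150586,  q_10=1·7214+2329=9543
a_11=5:  p_11=5·150586+113835=866765,  q_11=5·9543+7214=54929
…
a_14=3:  p_14=3·1884116+1017351=6669699,  q_14=3·119401+64472=422675
a_15=1:  p_15=1·6669699+1884116=8553815,  q_15=1·422675+119401=542076
(x₁, y₁) = (8553815, 542076);  8553815² − 249·542076² = 1 ✓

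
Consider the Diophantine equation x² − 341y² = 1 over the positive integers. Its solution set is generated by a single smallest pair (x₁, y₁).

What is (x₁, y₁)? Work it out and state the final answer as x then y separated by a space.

10626551 575460

[18; 2,6,1,8,2,…,6,2,36] for √341; ℓ=14 ⇒ convergent index 13
step 0: (18, 1)  from 18·(1,0) + (0,1)
…
step 3: (277, 15)  from 1·(240,13) + (37,2)
…
step 6: (7645, 414)  from 1·(5189,281) + (2456,133)
step 7: (20479, 1109)  from 2·(7645,414) + (5189,281)
…
step 9: (76727, 4155)  from 2·(28124,1523) + (20479,1109)
…
step 12: (4953942, 268271)  from 6·(718667,38918) + (641940,34763)
step 13: (10626551, 575460)  from 2·(4953942,268271) + (718667,38918)
(x₁, y₁) = (10626551, 575460);  10626551² − 341·575460² = 1 ✓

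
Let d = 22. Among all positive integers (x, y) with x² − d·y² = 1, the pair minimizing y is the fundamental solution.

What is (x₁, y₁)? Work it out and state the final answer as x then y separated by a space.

[4; 1,2,4,2,1,8] for √22; ℓ=6 ⇒ convergent index 5
k=0  a_k=4  p_k/q_k = 4/1
k=1  a_k=1  p_k/q_k = 5/1
k=2  a_k=2  p_k/q_k = 14/3
k=3  a_k=4  p_k/q_k = 61/13
k=4  a_k=2  p_k/q_k = 136/29
k=5  a_k=1  p_k/q_k = 197/42
(x₁, y₁) = (197, 42);  197² − 22·42² = 1 ✓

197 42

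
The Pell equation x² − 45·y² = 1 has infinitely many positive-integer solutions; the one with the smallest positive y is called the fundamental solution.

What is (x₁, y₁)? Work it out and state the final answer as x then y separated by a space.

√45 = [6; 1,2,2,2,1,12, …], period ℓ=6 (even) → k=5
k=0  a_k=6  p_k/q_k = 6/1
k=1  a_k=1  p_k/q_k = 7/1
k=2  a_k=2  p_k/q_k = 20/3
k=3  a_k=2  p_k/q_k = 47/7
k=4  a_k=2  p_k/q_k = 114/17
k=5  a_k=1  p_k/q_k = 161/24
fundamental: x₁=161, y₁=24  (since 25921 − 45·576 = 1)

161 24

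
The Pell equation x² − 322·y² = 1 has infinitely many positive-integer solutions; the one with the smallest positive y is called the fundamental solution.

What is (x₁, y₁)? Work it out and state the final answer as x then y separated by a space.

√322 = [17; 1,16,1,34, …], period ℓ=4 (even) → k=3
step 0: (17, 1)  from 17·(1,0) + (0,1)
step 1: (18, 1)  from 1·(17,1) + (1,0)
step 2: (305, 17)  from 16·(18,1) + (17,1)
step 3: (323, 18)  from 1·(305,17) + (18,1)
→ (323, 18).  Check: 323²=104329, 322·18²=104328, difference 1.

323 18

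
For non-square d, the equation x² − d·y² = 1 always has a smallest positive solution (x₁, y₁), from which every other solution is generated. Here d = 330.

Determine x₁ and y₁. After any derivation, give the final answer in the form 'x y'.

√330 → a₀=18, period (6,36); ℓ=2 even so k=1
a_0=18:  p_0=18·1+0=18,  q_0=18·0+1=1
a_1=6:  p_1=6·18+1=109,  q_1=6·1+0=6
(x₁, y₁) = (109, 6);  109² − 330·6² = 1 ✓

109 6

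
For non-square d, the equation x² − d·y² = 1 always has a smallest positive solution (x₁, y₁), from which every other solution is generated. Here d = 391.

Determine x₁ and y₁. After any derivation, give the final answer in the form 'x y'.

7338680 371133

[19; 1,3,2,2,1,…,3,1,38] for √391; ℓ=16 ⇒ convergent index 15
k=0  a_k=19  p_k/q_k = 19/1
k=1  a_k=1  p_k/q_k = 20/1
k=2  a_k=3  p_k/q_k = 79/4
…
k=4  a_k=2  p_k/q_k = 435/22
k=5  a_k=1  p_k/q_k = 613/31
k=6  a_k=1  p_k/q_k = 1048/53
k=7  a_k=2  p_k/q_k = 2709/137
k=8  a_k=19  p_k/q_k = 52519/2656
k=9  a_k=2  p_k/q_k = 107747/5449
…
k=12  a_k=2  p_k/q_k = 696292/35213
k=13  a_k=2  p_k/q_k = 1660597/83980
k=14  a_k=3  p_k/q_k = 5678083/287153
k=15  a_k=1  p_k/q_k = 7338680/371133
(x₁, y₁) = (7338680, 371133);  7338680² − 391·371133² = 1 ✓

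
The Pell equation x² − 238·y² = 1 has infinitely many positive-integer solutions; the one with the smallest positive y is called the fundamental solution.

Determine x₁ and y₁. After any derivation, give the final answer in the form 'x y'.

11663 756

√238 = [15; 2,2,1,14,1,2,2,30, …], period ℓ=8 (even) → k=7
a_0=15:  p_0=15·1+0=15,  q_0=15·0+1=1
a_1=2:  p_1=2·15+1=31,  q_1=2·1+0=2
a_2=2:  p_2=2·31+15=77,  q_2=2·2+1=5
a_3=1:  p_3=1·77+31=108,  q_3=1·5+2=7
a_4=14:  p_4=14·108+77=1589,  q_4=14·7+5=103
a_5=1:  p_5=1·1589+108=1697,  q_5=1·103+7=110
a_6=2:  p_6=2·1697+1589=4983,  q_6=2·110+103=323
a_7=2:  p_7=2·4983+1697=11663,  q_7=2·323+110=756
fundamental: x₁=11663, y₁=756  (since 136025569 − 238·571536 = 1)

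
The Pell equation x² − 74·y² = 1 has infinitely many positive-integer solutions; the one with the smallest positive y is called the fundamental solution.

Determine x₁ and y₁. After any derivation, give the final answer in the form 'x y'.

3699 430

[8; 1,1,1,1,16] for √74; ℓ=5 ⇒ convergent index 9
k=0  a_k=8  p_k/q_k = 8/1
…
k=8  a_k=1  p_k/q_k = 2228/259
k=9  a_k=1  p_k/q_k = 3699/430
→ (3699, 430).  Check: 3699²=13682601, 74·430²=13682600, difference 1.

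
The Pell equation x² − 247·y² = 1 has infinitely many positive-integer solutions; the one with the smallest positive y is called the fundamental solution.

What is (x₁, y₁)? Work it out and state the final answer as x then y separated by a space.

85292 5427

[15; 1,2,1,1,9,1,9,1,1,2,1,30] for √247; ℓ=12 ⇒ convergent index 11
i=0: a=15 ⇒ p=15, q=1
…
i=2: a=2 ⇒ p=47, q=3
i=3: a=1 ⇒ p=63, q=4
i=4: a=1 ⇒ p=110, q=7
…
i=9: a=1 ⇒ p=24203, q=1540
i=10: a=2 ⇒ p=61089, q=3887
i=11: a=1 ⇒ p=85292, q=5427
(x₁, y₁) = (85292, 5427);  85292² − 247·5427² = 1 ✓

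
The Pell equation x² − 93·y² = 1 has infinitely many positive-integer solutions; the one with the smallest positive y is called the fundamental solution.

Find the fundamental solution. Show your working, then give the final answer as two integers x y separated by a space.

12151 1260

√93 = [9; 1,1,1,4,6,4,1,1,1,18, …], period ℓ=10 (even) → k=9
i=0: a=9 ⇒ p=9, q=1
…
i=3: a=1 ⇒ p=29, q=3
i=4: a=4 ⇒ p=135, q=14
i=5: a=6 ⇒ p=839, q=87
…
i=8: a=1 ⇒ p=7821, q=811
i=9: a=1 ⇒ p=12151, q=1260
fundamental: x₁=12151, y₁=1260  (since 147646801 − 93·1587600 = 1)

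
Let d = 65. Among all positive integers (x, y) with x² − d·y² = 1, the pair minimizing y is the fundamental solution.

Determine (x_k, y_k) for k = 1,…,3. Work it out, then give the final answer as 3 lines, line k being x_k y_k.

d=65: √d = [8; 16] (ℓ=1, odd), read p_1/q_1
i=0: a=8 ⇒ p=8, q=1
i=1: a=16 ⇒ p=129, q=16
fundamental: x₁=129, y₁=16  (since 16641 − 65·256 = 1)
(x_2, y_2) = (129·129 + 65·16·16, 129·16 + 16·129) = (33281, 4128)
(x_3, y_3) = (129·33281 + 65·16·4128, 129·4128 + 16·33281) = (8586369, 1065008)

129 16
33281 4128
8586369 1065008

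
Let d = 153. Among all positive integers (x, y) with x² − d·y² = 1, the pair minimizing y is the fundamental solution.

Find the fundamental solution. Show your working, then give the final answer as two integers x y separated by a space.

2177 176

√153 → a₀=12, period (2,1,2,2,2,1,2,24); ℓ=8 even so k=7
k=0  a_k=12  p_k/q_k = 12/1
k=1  a_k=2  p_k/q_k = 25/2
k=2  a_k=1  p_k/q_k = 37/3
k=3  a_k=2  p_k/q_k = 99/8
…
k=6  a_k=1  p_k/q_k = 804/65
k=7  a_k=2  p_k/q_k = 2177/176
(x₁, y₁) = (2177, 176);  2177² − 153·176² = 1 ✓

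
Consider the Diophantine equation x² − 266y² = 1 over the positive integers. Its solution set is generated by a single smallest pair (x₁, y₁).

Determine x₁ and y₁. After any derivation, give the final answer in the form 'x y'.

d=266: √d = [16; 3,4,3,32] (ℓ=4, even), read p_3/q_3
a_0=16:  p_0=16·1+0=16,  q_0=16·0+1=1
…
a_2=4:  p_2=4·49+16=212,  q_2=4·3+1=13
a_3=3:  p_3=3·212+49=685,  q_3=3·13+3=42
(x₁, y₁) = (685, 42);  685² − 266·42² = 1 ✓

685 42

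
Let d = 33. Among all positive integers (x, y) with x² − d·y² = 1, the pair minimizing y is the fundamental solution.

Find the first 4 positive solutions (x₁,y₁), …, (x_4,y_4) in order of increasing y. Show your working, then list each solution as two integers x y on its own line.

23 4
1057 184
48599 8460
2234497 388976

√33 → a₀=5, period (1,2,1,10); ℓ=4 even so k=3
k=0  a_k=5  p_k/q_k = 5/1
k=1  a_k=1  p_k/q_k = 6/1
k=2  a_k=2  p_k/q_k = 17/3
k=3  a_k=1  p_k/q_k = 23/4
→ (23, 4).  Check: 23²=529, 33·4²=528, difference 1.
k=2:  x_2 = 23·23+33·4·4 = 1057,  y_2 = 23·4+4·23 = 184
k=3:  x_3 = 23·1057+33·4·184 = 48599,  y_3 = 23·184+4·1057 = 8460
k=4:  x_4 = 23·48599+33·4·8460 = 2234497,  y_4 = 23·8460+4·48599 = 388976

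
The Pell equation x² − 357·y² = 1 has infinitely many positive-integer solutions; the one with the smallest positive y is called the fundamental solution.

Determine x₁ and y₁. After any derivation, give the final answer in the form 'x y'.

√357 → a₀=18, period (1,8,2,8,1,36); ℓ=6 even so k=5
step 0: (18, 1)  from 18·(1,0) + (0,1)
…
step 2: (170, 9)  from 8·(19,1) + (18,1)
step 3: (359, 19)  from 2·(170,9) + (19,1)
step 4: (3042, 161)  from 8·(359,19) + (170,9)
step 5: (3401, 180)  from 1·(3042,161) + (359,19)
fundamental: x₁=3401, y₁=180  (since 11566801 − 357·32400 = 1)

3401 180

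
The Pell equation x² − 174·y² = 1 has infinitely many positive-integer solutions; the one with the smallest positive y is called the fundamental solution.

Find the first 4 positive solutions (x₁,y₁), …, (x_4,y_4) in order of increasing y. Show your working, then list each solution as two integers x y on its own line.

√174 → a₀=13, period (5,4,5,26); ℓ=4 even so k=3
step 0: (13, 1)  from 13·(1,0) + (0,1)
…
step 2: (277, 21)  from 4·(66,5) + (13,1)
step 3: (1451, 110)  from 5·(277,21) + (66,5)
fundamental: x₁=1451, y₁=110  (since 2105401 − 174·12100 = 1)
k=2:  x_2 = 1451·1451+174·110·110 = 4210801,  y_2 = 1451·110+110·1451 = 319220
k=3:  x_3 = 1451·4210801+174·110·319220 = 12219743051,  y_3 = 1451·319220+110·4210801 = 926376330
k=4:  x_4 = 1451·12219743051+174·110·926376330 = 35461690123201,  y_4 = 1451·926376330+110·12219743051 = 2688343790440

1451 110
4210801 319220
12219743051 926376330
35461690123201 2688343790440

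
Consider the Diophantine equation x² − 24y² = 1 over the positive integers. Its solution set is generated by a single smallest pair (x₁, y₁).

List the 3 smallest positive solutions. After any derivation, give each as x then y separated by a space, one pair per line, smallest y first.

√24 → a₀=4, period (1,8); ℓ=2 even so k=1
step 0: (4, 1)  from 4·(1,0) + (0,1)
step 1: (5, 1)  from 1·(4,1) + (1,0)
fundamental: x₁=5, y₁=1  (since 25 − 24·1 = 1)
(x_2, y_2) = (5·5 + 24·1·1, 5·1 + 1·5) = (49, 10)
(x_3, y_3) = (5·49 + 24·1·10, 5·10 + 1·49) = (485, 99)

5 1
49 10
485 99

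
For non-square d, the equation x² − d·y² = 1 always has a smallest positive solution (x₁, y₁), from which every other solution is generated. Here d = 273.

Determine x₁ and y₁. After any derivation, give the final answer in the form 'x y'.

√273 → a₀=16, period (1,1,10,1,1,32); ℓ=6 even so k=5
k=0  a_k=16  p_k/q_k = 16/1
k=1  a_k=1  p_k/q_k = 17/1
k=2  a_k=1  p_k/q_k = 33/2
k=3  a_k=10  p_k/q_k = 347/21
k=4  a_k=1  p_k/q_k = 380/23
k=5  a_k=1  p_k/q_k = 727/44
fundamental: x₁=727, y₁=44  (since 528529 − 273·1936 = 1)

727 44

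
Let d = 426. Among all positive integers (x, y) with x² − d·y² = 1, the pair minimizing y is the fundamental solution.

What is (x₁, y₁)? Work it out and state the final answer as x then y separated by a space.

√426 → a₀=20, period (1,1,1,3,2,6,2,3,1,1,1,40); ℓ=12 even so k=11
step 0: (20, 1)  from 20·(1,0) + (0,1)
step 1: (21, 1)  from 1·(20,1) + (1,0)
step 2: (41, 2)  from 1·(21,1) + (20,1)
…
step 4: (227, 11)  from 3·(62,3) + (41,2)
…
step 6: (3323, 161)  from 6·(516,25) + (227,11)
step 7: (7162, 347)  from 2·(3323,161) + (516,25)
step 8: (24809, 1202)  from 3·(7162,347) + (3323,161)
…
step 10: (56780, 2751)  from 1·(31971,1549) + (24809,1202)
step 11: (88751, 4300)  from 1·(56780,2751) + (31971,1549)
fundamental: x₁=88751, y₁=4300  (since 7876740001 − 426·18490000 = 1)

88751 4300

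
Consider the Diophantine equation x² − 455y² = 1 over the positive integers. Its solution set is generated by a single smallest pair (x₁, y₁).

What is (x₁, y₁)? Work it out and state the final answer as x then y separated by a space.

64 3

√455 → a₀=21, period (3,42); ℓ=2 even so k=1
i=0: a=21 ⇒ p=21, q=1
i=1: a=3 ⇒ p=64, q=3
(x₁, y₁) = (64, 3);  64² − 455·3² = 1 ✓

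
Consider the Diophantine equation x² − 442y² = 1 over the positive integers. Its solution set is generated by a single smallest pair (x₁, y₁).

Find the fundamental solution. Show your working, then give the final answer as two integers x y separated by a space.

883 42

√442 → a₀=21, period (42); ℓ=1 odd so k=1
k=0  a_k=21  p_k/q_k = 21/1
k=1  a_k=42  p_k/q_k = 883/42
→ (883, 42).  Check: 883²=779689, 442·42²=779688, difference 1.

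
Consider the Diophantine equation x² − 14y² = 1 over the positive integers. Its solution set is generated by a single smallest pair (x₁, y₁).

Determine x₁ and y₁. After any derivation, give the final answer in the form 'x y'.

[3; 1,2,1,6] for √14; ℓ=4 ⇒ convergent index 3
a_0=3:  p_0=3·1+0=3,  q_0=3·0+1=1
…
a_2=2:  p_2=2·4+3=11,  q_2=2·1+1=3
a_3=1:  p_3=1·11+4=15,  q_3=1·3+1=4
(x₁, y₁) = (15, 4);  15² − 14·4² = 1 ✓

15 4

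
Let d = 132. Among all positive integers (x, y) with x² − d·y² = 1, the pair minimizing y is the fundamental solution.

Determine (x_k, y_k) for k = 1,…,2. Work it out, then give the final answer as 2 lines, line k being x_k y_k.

√132 → a₀=11, period (2,22); ℓ=2 even so k=1
k=0  a_k=11  p_k/q_k = 11/1
k=1  a_k=2  p_k/q_k = 23/2
(x₁, y₁) = (23, 2);  23² − 132·2² = 1 ✓
(x_2, y_2) = (23·23 + 132·2·2, 23·2 + 2·23) = (1057, 92)

23 2
1057 92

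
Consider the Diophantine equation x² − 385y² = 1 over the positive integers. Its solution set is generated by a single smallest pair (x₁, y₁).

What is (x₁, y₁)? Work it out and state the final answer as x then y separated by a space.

95831 4884

√385 → a₀=19, period (1,1,1,1,1,…,1,1,38); ℓ=16 even so k=15
k=0  a_k=19  p_k/q_k = 19/1
k=1  a_k=1  p_k/q_k = 20/1
k=2  a_k=1  p_k/q_k = 39/2
…
k=4  a_k=1  p_k/q_k = 98/5
k=5  a_k=1  p_k/q_k = 157/8
k=6  a_k=3  p_k/q_k = 569/29
k=7  a_k=1  p_k/q_k = 726/37
k=8  a_k=2  p_k/q_k = 2021/103
…
k=10  a_k=3  p_k/q_k = 10262/523
…
k=12  a_k=1  p_k/q_k = 23271/1186
k=13  a_k=1  p_k/q_k = 36280/1849
k=14  a_k=1  p_k/q_k = 59551/3035
k=15  a_k=1  p_k/q_k = 95831/4884
→ (95831, 4884).  Check: 95831²=9183580561, 385·4884²=9183580560, difference 1.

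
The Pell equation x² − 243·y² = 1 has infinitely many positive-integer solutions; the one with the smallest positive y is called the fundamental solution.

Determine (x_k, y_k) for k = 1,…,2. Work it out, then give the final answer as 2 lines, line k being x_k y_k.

70226 4505
9863382151 632736260

[15; 1,1,2,3,15,3,2,1,1,30] for √243; ℓ=10 ⇒ convergent index 9
a_0=15:  p_0=15·1+0=15,  q_0=15·0+1=1
…
a_4=3:  p_4=3·78+31=265,  q_4=3·5+2=17
…
a_8=1:  p_8=1·28901+12424=41325,  q_8=1·1854+797=2651
a_9=1:  p_9=1·41325+28901=70226,  q_9=1·2651+1854=4505
→ (70226, 4505).  Check: 70226²=4931691076, 243·4505²=4931691075, difference 1.
(70226+4505√243)^2 = 9863382151 + 632736260√243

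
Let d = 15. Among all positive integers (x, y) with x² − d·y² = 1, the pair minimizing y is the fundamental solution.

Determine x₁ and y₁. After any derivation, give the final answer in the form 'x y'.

√15 = [3; 1,6, …], period ℓ=2 (even) → k=1
k=0  a_k=3  p_k/q_k = 3/1
k=1  a_k=1  p_k/q_k = 4/1
→ (4, 1).  Check: 4²=16, 15·1²=15, difference 1.

4 1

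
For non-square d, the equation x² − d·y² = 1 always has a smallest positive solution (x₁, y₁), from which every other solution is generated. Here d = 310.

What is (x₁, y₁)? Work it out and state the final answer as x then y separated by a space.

√310 = [17; 1,1,1,1,5,…,1,1,34, …], period ℓ=16 (even) → k=15
i=0: a=17 ⇒ p=17, q=1
i=1: a=1 ⇒ p=18, q=1
i=2: a=1 ⇒ p=35, q=2
i=3: a=1 ⇒ p=53, q=3
i=4: a=1 ⇒ p=88, q=5
…
i=6: a=3 ⇒ p=1567, q=89
i=7: a=1 ⇒ p=2060, q=117
i=8: a=2 ⇒ p=5687, q=323
i=9: a=1 ⇒ p=7747, q=440
…
i=11: a=5 ⇒ p=152387, q=8655
i=12: a=1 ⇒ p=181315, q=10298
i=13: a=1 ⇒ p=333702, q=18953
i=14: a=1 ⇒ p=515017, q=29251
i=15: a=1 ⇒ p=848719, q=48204
fundamental: x₁=848719, y₁=48204  (since 720323940961 − 310·2323625616 = 1)

848719 48204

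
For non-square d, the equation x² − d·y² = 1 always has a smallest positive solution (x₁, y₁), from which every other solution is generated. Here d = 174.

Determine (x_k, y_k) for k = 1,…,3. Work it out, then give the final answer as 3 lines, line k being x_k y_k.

1451 110
4210801 319220
12219743051 926376330

√174 = [13; 5,4,5,26, …], period ℓ=4 (even) → k=3
step 0: (13, 1)  from 13·(1,0) + (0,1)
…
step 2: (277, 21)  from 4·(66,5) + (13,1)
step 3: (1451, 110)  from 5·(277,21) + (66,5)
→ (1451, 110).  Check: 1451²=2105401, 174·110²=2105400, difference 1.
(x_2, y_2) = (1451·1451 + 174·110·110, 1451·110 + 110·1451) = (4210801, 319220)
(x_3, y_3) = (1451·4210801 + 174·110·319220, 1451·319220 + 110·4210801) = (12219743051, 926376330)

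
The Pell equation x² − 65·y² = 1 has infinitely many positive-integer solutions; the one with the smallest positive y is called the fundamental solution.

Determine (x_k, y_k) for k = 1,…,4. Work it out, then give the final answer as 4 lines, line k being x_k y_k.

129 16
33281 4128
8586369 1065008
2215249921 274767936

√65 = [8; 16, …], period ℓ=1 (odd) → k=1
step 0: (8, 1)  from 8·(1,0) + (0,1)
step 1: (129, 16)  from 16·(8,1) + (1,0)
fundamental: x₁=129, y₁=16  (since 16641 − 65·256 = 1)
(x_2, y_2) = (129·129 + 65·16·16, 129·16 + 16·129) = (33281, 4128)
(x_3, y_3) = (129·33281 + 65·16·4128, 129·4128 + 16·33281) = (8586369, 1065008)
(x_4, y_4) = (129·8586369 + 65·16·1065008, 129·1065008 + 16·8586369) = (2215249921, 274767936)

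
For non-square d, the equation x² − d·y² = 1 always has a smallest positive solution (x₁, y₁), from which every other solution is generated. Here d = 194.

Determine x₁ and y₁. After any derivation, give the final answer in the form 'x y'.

√194 = [13; 1,12,1,26, …], period ℓ=4 (even) → k=3
a_0=13:  p_0=13·1+0=13,  q_0=13·0+1=1
a_1=1:  p_1=1·13+1=14,  q_1=1·1+0=1
a_2=12:  p_2=12·14+13=181,  q_2=12·1+1=13
a_3=1:  p_3=1·181+14=195,  q_3=1·13+1=14
(x₁, y₁) = (195, 14);  195² − 194·14² = 1 ✓

195 14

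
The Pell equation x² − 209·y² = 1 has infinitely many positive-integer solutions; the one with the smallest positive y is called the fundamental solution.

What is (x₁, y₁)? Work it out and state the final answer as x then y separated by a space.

46551 3220

√209 = [14; 2,5,3,2,3,5,2,28, …], period ℓ=8 (even) → k=7
a_0=14:  p_0=14·1+0=14,  q_0=14·0+1=1
a_1=2:  p_1=2·14+1=29,  q_1=2·1+0=2
a_2=5:  p_2=5·29+14=159,  q_2=5·2+1=11
…
a_5=3:  p_5=3·1171+506=4019,  q_5=3·81+35=278
a_6=5:  p_6=5·4019+1171=21266,  q_6=5·278+81=1471
a_7=2:  p_7=2·21266+4019=46551,  q_7=2·1471+278=3220
(x₁, y₁) = (46551, 3220);  46551² − 209·3220² = 1 ✓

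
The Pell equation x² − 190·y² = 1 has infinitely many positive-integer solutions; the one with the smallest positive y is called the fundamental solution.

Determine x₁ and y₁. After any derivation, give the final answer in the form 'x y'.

52021 3774

[13; 1,3,1,1,1,…,3,1,26] for √190; ℓ=14 ⇒ convergent index 13
k=0  a_k=13  p_k/q_k = 13/1
k=1  a_k=1  p_k/q_k = 14/1
…
k=4  a_k=1  p_k/q_k = 124/9
…
k=7  a_k=2  p_k/q_k = 1213/88
…
k=11  a_k=1  p_k/q_k = 11234/815
k=12  a_k=3  p_k/q_k = 40787/2959
k=13  a_k=1  p_k/q_k = 52021/3774
(x₁, y₁) = (52021, 3774);  52021² − 190·3774² = 1 ✓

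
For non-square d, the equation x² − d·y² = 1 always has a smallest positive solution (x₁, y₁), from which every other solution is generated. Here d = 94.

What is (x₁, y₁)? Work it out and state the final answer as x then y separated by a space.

2143295 221064

√94 → a₀=9, period (1,2,3,1,1,…,2,1,18); ℓ=16 even so k=15
a_0=9:  p_0=9·1+0=9,  q_0=9·0+1=1
a_1=1:  p_1=1·9+1=10,  q_1=1·1+0=1
a_2=2:  p_2=2·10+9=29,  q_2=2·1+1=3
a_3=3:  p_3=3·29+10=97,  q_3=3·3+1=10
a_4=1:  p_4=1·97+29=126,  q_4=1·10+3=13
…
a_6=5:  p_6=5·223+126=1241,  q_6=5·23+13=128
…
a_8=8:  p_8=8·1464+1241=12953,  q_8=8·151+128=1336
a_9=1:  p_9=1·12953+1464=14417,  q_9=1·1336+151=1487
…
a_14=2:  p_14=2·652934+184493=1490361,  q_14=2·67345+19029=153719
a_15=1:  p_15=1·1490361+652934=2143295,  q_15=1·153719+67345=221064
(x₁, y₁) = (2143295, 221064);  2143295² − 94·221064² = 1 ✓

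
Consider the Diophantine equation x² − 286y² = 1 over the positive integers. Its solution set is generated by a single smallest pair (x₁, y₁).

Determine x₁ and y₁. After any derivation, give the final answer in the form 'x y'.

[16; 1,10,3,3,2,3,3,10,1,32] for √286; ℓ=10 ⇒ convergent index 9
step 0: (16, 1)  from 16·(1,0) + (0,1)
…
step 5: (4397, 260)  from 2·(1911,113) + (575,34)
…
step 7: (49703, 2939)  from 3·(15102,893) + (4397,260)
step 8: (512132, 30283)  from 10·(49703,2939) + (15102,893)
step 9: (561835, 33222)  from 1·(512132,30283) + (49703,2939)
fundamental: x₁=561835, y₁=33222  (since 315658567225 − 286·1103701284 = 1)

561835 33222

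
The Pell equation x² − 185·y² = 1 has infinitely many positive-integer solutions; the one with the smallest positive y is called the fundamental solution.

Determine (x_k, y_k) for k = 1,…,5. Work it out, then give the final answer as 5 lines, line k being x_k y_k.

9249 680
171088001 12578640
3164785833249 232679682040
58542208172352001 4304108745797280
1082913763607381481249 79617403347078403400

√185 → a₀=13, period (1,1,1,1,26); ℓ=5 odd so k=9
step 0: (13, 1)  from 13·(1,0) + (0,1)
step 1: (14, 1)  from 1·(13,1) + (1,0)
step 2: (27, 2)  from 1·(14,1) + (13,1)
…
step 4: (68, 5)  from 1·(41,3) + (27,2)
step 5: (1809, 133)  from 26·(68,5) + (41,3)
…
step 8: (5563, 409)  from 1·(3686,271) + (1877,138)
step 9: (9249, 680)  from 1·(5563,409) + (3686,271)
→ (9249, 680).  Check: 9249²=85544001, 185·680²=85544000, difference 1.
k=2:  x_2 = 9249·9249+185·680·680 = 171088001,  y_2 = 9249·680+680·9249 = 12578640
k=3:  x_3 = 9249·171088001+185·680·12578640 = 3164785833249,  y_3 = 9249·12578640+680·171088001 = 232679682040
k=4:  x_4 = 9249·3164785833249+185·680·232679682040 = 58542208172352001,  y_4 = 9249·232679682040+680·3164785833249 = 4304108745797280
k=5:  x_5 = 9249·58542208172352001+185·680·4304108745797280 = 1082913763607381481249,  y_5 = 9249·4304108745797280+680·58542208172352001 = 79617403347078403400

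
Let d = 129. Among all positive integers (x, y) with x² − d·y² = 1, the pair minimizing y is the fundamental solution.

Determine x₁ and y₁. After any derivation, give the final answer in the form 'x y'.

√129 → a₀=11, period (2,1,3,1,6,1,3,1,2,22); ℓ=10 even so k=9
step 0: (11, 1)  from 11·(1,0) + (0,1)
step 1: (23, 2)  from 2·(11,1) + (1,0)
step 2: (34, 3)  from 1·(23,2) + (11,1)
…
step 4: (159, 14)  from 1·(125,11) + (34,3)
…
step 6: (1238, 109)  from 1·(1079,95) + (159,14)
step 7: (4793, 422)  from 3·(1238,109) + (1079,95)
step 8: (6031, 531)  from 1·(4793,422) + (1238,109)
step 9: (16855, 1484)  from 2·(6031,531) + (4793,422)
(x₁, y₁) = (16855, 1484);  16855² − 129·1484² = 1 ✓

16855 1484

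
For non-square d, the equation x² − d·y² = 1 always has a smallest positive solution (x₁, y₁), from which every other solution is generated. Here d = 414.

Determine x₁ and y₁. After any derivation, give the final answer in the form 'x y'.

24335 1196

√414 = [20; 2,1,7,2,7,1,2,40, …], period ℓ=8 (even) → k=7
step 0: (20, 1)  from 20·(1,0) + (0,1)
step 1: (41, 2)  from 2·(20,1) + (1,0)
step 2: (61, 3)  from 1·(41,2) + (20,1)
…
step 6: (8444, 415)  from 1·(7447,366) + (997,49)
step 7: (24335, 1196)  from 2·(8444,415) + (7447,366)
fundamental: x₁=24335, y₁=1196  (since 592192225 − 414·1430416 = 1)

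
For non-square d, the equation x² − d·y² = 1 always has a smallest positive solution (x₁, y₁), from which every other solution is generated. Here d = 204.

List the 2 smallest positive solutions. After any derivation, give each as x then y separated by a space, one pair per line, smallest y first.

[14; 3,1,1,6,1,1,3,28] for √204; ℓ=8 ⇒ convergent index 7
a_0=14:  p_0=14·1+0=14,  q_0=14·0+1=1
…
a_2=1:  p_2=1·43+14=57,  q_2=1·3+1=4
a_3=1:  p_3=1·57+43=100,  q_3=1·4+3=7
…
a_5=1:  p_5=1·657+100=757,  q_5=1·46+7=53
a_6=1:  p_6=1·757+657=1414,  q_6=1·53+46=99
a_7=3:  p_7=3·1414+757=4999,  q_7=3·99+53=350
→ (4999, 350).  Check: 4999²=24990001, 204·350²=24990000, difference 1.
(x_2, y_2) = (4999·4999 + 204·350·350, 4999·350 + 350·4999) = (49980001, 3499300)

4999 350
49980001 3499300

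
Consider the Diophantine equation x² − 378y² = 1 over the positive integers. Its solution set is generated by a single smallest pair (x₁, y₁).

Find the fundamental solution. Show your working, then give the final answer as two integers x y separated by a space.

8749 450

√378 → a₀=19, period (2,3,1,4,1,3,2,38); ℓ=8 even so k=7
k=0  a_k=19  p_k/q_k = 19/1
…
k=3  a_k=1  p_k/q_k = 175/9
k=4  a_k=4  p_k/q_k = 836/43
…
k=6  a_k=3  p_k/q_k = 3869/199
k=7  a_k=2  p_k/q_k = 8749/450
fundamental: x₁=8749, y₁=450  (since 76545001 − 378·202500 = 1)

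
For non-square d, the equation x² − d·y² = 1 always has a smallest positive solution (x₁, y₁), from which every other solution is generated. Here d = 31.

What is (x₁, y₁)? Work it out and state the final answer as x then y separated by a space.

1520 273

d=31: √d = [5; 1,1,3,5,3,1,1,10] (ℓ=8, even), read p_7/q_7
a_0=5:  p_0=5·1+0=5,  q_0=5·0+1=1
a_1=1:  p_1=1·5+1=6,  q_1=1·1+0=1
a_2=1:  p_2=1·6+5=11,  q_2=1·1+1=2
…
a_4=5:  p_4=5·39+11=206,  q_4=5·7+2=37
…
a_6=1:  p_6=1·657+206=863,  q_6=1·118+37=155
a_7=1:  p_7=1·863+657=1520,  q_7=1·155+118=273
(x₁, y₁) = (1520, 273);  1520² − 31·273² = 1 ✓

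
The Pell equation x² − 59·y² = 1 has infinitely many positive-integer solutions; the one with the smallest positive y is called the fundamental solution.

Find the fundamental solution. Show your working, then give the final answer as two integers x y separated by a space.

d=59: √d = [7; 1,2,7,2,1,14] (ℓ=6, even), read p_5/q_5
step 0: (7, 1)  from 7·(1,0) + (0,1)
…
step 2: (23, 3)  from 2·(8,1) + (7,1)
step 3: (169, 22)  from 7·(23,3) + (8,1)
step 4: (361, 47)  from 2·(169,22) + (23,3)
step 5: (530, 69)  from 1·(361,47) + (169,22)
fundamental: x₁=530, y₁=69  (since 280900 − 59·4761 = 1)

530 69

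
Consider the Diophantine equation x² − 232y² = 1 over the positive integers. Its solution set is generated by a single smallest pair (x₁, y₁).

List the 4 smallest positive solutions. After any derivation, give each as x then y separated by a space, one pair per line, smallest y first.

√232 = [15; 4,3,7,3,4,30, …], period ℓ=6 (even) → k=5
i=0: a=15 ⇒ p=15, q=1
…
i=2: a=3 ⇒ p=198, q=13
…
i=4: a=3 ⇒ p=4539, q=298
i=5: a=4 ⇒ p=19603, q=1287
→ (19603, 1287).  Check: 19603²=384277609, 232·1287²=384277608, difference 1.
n=2: (19603,1287)∘(19603,1287) = (19603·19603+232·1287·1287, 19603·1287+1287·19603) = (768555217,50458122)
n=3: (768555217,50458122)∘(19603,1287) = (19603·768555217+232·1287·50458122, 19603·50458122+1287·768555217) = (30131975818099,1978261129845)
n=4: (30131975818099,1978261129845)∘(19603,1287) = (19603·30131975818099+232·1287·1978261129845, 19603·1978261129845+1287·30131975818099) = (1181354243155834177,77559705806244948)

19603 1287
768555217 50458122
30131975818099 1978261129845
1181354243155834177 77559705806244948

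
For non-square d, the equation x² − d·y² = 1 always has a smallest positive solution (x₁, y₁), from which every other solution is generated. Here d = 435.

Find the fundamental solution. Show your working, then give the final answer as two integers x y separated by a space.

√435 = [20; 1,5,1,40, …], period ℓ=4 (even) → k=3
i=0: a=20 ⇒ p=20, q=1
i=1: a=1 ⇒ p=21, q=1
i=2: a=5 ⇒ p=125, q=6
i=3: a=1 ⇒ p=146, q=7
(x₁, y₁) = (146, 7);  146² − 435·7² = 1 ✓

146 7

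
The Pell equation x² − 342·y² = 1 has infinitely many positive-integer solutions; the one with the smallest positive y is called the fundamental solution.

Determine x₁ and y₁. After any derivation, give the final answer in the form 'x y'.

37 2

√342 → a₀=18, period (2,36); ℓ=2 even so k=1
i=0: a=18 ⇒ p=18, q=1
i=1: a=2 ⇒ p=37, q=2
→ (37, 2).  Check: 37²=1369, 342·2²=1368, difference 1.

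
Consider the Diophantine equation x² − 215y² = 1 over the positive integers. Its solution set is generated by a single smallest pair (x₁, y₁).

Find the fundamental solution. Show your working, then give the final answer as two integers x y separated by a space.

√215 → a₀=14, period (1,1,1,28); ℓ=4 even so k=3
step 0: (14, 1)  from 14·(1,0) + (0,1)
step 1: (15, 1)  from 1·(14,1) + (1,0)
step 2: (29, 2)  from 1·(15,1) + (14,1)
step 3: (44, 3)  from 1·(29,2) + (15,1)
→ (44, 3).  Check: 44²=1936, 215·3²=1935, difference 1.

44 3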